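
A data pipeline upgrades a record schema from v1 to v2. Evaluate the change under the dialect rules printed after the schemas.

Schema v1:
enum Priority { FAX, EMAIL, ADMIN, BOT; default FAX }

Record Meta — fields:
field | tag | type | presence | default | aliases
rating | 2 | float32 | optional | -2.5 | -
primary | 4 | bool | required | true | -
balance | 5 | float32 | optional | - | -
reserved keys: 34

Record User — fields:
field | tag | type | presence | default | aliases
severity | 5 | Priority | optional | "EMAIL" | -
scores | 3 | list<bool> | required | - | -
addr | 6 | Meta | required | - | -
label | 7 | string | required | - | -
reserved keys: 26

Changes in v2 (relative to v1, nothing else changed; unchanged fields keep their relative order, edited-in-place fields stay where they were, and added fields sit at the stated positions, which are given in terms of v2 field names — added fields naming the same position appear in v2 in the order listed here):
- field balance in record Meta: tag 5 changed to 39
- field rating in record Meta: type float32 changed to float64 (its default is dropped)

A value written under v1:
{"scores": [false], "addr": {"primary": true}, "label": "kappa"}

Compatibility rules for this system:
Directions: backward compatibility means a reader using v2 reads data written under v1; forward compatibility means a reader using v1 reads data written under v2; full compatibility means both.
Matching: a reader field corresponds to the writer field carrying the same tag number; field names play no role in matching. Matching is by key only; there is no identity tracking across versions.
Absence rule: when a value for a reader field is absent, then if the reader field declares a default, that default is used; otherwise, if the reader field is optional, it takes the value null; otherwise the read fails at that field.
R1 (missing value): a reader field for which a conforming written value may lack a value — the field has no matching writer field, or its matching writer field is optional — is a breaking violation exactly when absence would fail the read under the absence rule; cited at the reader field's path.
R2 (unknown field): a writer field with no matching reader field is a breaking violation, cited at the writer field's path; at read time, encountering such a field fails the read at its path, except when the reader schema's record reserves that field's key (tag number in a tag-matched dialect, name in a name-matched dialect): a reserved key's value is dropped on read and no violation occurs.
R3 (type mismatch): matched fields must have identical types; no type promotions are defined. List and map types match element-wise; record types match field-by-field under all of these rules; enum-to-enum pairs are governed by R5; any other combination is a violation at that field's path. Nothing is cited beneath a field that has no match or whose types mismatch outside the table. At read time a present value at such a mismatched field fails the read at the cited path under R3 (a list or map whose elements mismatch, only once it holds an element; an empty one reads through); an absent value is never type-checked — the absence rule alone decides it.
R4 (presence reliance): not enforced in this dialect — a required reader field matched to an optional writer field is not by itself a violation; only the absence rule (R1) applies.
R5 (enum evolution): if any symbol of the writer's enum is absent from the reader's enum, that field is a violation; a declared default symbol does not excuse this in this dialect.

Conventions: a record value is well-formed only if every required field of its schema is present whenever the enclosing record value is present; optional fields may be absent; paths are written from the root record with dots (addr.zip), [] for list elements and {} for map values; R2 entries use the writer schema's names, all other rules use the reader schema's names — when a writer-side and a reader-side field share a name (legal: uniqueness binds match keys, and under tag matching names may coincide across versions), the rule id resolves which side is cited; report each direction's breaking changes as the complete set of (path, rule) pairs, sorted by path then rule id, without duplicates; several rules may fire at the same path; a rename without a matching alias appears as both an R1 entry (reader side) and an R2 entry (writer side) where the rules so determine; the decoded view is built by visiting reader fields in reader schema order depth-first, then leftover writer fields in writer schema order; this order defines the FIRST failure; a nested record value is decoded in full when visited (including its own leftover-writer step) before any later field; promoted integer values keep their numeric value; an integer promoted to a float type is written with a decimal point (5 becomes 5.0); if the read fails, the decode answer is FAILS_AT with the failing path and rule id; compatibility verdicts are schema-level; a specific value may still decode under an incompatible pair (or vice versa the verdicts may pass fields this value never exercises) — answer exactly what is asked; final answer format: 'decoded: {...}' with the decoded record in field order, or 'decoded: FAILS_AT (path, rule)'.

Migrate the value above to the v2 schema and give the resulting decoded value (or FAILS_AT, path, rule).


decoded: {"severity": "EMAIL", "scores": [false], "addr": {"rating": null, "primary": true, "balance": null}, "label": "kappa"}

arrows below run writer -> reader for User
migrating the User value to v2:
  severity := "EMAIL" (absent -> default)
  scores := [false]
  addr.rating := null (absent, optional -> null)
  addr.primary := true
  addr.balance := null (absent, optional -> null)
  label := "kappa"
  => decoded: {"severity": "EMAIL", "scores": [false], "addr": {"rating": null, "primary": true, "balance": null}, "label": "kappa"}
remaining User differences; none change what is asked:
  field balance in record Meta: tag 5 changed to 39 -> shifts the User verdicts, not this decode


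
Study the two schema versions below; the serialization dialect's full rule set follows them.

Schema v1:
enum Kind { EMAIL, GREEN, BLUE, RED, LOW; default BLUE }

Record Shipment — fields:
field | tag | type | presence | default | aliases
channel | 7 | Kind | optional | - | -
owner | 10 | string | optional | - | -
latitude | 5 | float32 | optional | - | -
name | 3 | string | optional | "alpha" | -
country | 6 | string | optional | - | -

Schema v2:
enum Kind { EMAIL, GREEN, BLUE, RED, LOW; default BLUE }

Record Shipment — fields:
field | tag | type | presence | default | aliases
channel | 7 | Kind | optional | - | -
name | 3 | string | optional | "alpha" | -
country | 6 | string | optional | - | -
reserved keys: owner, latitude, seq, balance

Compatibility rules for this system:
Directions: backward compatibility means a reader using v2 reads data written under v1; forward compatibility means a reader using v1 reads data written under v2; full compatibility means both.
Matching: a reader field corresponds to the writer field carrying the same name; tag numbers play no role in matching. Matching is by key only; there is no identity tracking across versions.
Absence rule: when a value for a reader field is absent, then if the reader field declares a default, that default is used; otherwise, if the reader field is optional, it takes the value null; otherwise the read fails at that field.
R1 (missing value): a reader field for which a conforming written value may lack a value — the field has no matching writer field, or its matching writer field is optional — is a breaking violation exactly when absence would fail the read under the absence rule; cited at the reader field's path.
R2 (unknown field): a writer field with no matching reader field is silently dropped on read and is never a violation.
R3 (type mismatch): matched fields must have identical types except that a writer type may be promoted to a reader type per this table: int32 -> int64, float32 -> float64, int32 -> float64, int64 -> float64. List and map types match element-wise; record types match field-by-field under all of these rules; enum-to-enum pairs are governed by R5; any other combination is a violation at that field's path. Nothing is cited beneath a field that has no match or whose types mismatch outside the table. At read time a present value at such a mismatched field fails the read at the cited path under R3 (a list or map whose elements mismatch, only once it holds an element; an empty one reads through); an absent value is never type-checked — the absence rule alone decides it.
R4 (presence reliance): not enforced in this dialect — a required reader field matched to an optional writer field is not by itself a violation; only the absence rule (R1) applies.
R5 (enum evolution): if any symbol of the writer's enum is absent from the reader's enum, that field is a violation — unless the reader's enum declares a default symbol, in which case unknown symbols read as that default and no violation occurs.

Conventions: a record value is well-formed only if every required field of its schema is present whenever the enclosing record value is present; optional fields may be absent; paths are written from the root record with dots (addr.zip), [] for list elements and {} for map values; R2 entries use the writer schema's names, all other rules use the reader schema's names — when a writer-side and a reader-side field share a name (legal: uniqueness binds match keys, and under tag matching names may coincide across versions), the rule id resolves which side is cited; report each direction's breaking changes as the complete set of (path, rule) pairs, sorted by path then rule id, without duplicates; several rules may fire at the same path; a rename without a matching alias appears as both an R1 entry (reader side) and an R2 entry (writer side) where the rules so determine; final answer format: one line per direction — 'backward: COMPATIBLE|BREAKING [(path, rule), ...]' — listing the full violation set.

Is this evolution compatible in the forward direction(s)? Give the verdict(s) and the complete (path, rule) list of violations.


forward: COMPATIBLE []

arrows below run writer -> reader for Shipment
forward for Shipment (reader v1, writer v2):
  writer optional, Kind -> Kind: reader channel maps from writer channel
  owner has no writer counterpart
  latitude has no writer counterpart
  writer optional, string -> string: reader name maps from writer name
  writer optional, string -> string: reader country maps from writer country
  nothing fires on Shipment: forward is COMPATIBLE
ruling out the remaining Shipment differences:
  removed field owner from record Shipment (its key "owner" joins the reserved list) -> inert for the asked Shipment verdict: nothing fires
  removed field latitude from record Shipment (its key "latitude" joins the reserved list) -> inert for the asked Shipment verdict: nothing fires


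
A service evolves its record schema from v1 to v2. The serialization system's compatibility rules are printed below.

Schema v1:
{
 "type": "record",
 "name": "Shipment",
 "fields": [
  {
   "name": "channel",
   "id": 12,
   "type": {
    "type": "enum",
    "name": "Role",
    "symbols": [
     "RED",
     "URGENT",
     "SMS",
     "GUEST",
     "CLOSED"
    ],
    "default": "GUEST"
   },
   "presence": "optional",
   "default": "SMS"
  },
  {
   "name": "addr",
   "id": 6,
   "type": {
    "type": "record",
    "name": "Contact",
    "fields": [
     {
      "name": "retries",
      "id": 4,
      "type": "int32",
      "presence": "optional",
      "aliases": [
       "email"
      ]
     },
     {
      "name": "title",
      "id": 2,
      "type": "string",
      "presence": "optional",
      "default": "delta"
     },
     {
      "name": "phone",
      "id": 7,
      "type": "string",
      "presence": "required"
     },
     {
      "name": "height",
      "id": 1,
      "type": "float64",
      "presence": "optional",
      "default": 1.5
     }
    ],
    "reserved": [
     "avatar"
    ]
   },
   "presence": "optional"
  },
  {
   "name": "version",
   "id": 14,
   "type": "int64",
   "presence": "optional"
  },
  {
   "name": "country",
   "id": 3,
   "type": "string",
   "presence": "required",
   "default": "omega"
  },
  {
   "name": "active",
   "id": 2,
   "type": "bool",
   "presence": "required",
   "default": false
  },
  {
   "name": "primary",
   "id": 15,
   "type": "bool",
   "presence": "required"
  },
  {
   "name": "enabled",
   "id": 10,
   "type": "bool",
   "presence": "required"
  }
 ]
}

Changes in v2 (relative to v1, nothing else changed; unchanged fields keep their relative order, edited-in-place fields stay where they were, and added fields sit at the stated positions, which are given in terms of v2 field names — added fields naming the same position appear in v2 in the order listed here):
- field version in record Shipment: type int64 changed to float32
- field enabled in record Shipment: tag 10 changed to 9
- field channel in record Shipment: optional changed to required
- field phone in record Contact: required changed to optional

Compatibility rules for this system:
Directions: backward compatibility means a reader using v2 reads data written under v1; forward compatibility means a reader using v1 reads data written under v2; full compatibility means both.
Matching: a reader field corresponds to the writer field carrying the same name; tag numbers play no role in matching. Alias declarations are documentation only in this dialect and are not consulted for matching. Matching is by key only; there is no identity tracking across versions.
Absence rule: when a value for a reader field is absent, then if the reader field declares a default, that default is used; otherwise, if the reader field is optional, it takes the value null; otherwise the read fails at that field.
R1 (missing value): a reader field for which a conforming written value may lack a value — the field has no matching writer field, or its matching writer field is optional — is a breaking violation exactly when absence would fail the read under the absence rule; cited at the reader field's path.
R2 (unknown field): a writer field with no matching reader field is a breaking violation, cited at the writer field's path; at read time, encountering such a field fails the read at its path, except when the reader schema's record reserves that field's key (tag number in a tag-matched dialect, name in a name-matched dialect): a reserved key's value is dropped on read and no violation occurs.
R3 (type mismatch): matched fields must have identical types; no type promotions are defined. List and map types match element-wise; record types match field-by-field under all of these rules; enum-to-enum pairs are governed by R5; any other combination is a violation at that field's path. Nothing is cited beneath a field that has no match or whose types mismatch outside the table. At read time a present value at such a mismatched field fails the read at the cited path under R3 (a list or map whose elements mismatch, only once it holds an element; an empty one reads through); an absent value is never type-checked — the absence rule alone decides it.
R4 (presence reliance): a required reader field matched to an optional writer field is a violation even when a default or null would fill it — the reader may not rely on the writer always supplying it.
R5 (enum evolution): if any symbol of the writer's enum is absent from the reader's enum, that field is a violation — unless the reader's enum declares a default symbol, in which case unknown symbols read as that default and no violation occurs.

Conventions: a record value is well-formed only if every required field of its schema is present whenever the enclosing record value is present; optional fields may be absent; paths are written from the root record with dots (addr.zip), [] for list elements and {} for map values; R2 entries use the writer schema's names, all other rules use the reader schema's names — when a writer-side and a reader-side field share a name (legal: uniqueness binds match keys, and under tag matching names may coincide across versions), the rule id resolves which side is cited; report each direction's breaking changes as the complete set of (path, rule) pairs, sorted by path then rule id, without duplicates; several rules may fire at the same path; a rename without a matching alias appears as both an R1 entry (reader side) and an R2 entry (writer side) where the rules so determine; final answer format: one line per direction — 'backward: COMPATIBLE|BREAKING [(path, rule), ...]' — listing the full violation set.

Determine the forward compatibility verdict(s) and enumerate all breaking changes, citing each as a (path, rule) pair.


forward: BREAKING [(addr.phone, R1), (addr.phone, R4), (version, R3)]

in Shipment below, arrows point writer -> reader
forward analysis of Shipment with v1 as reader and v2 as writer:
  writer required, Role -> Role: reader channel maps from writer channel
  writer optional, Contact -> Contact: reader addr maps from writer addr
  writer optional, float32 -> int64: reader version maps from writer version
  writer required, string -> string: reader country maps from writer country
  writer required, bool -> bool: reader active maps from writer active
  writer required, bool -> bool: reader primary maps from writer primary
  writer required, bool -> bool: reader enabled maps from writer enabled
  writer optional, int32 -> int32: reader addr.retries maps from writer addr.retries
  writer optional, string -> string: reader addr.title maps from writer addr.title
  writer optional, string -> string: reader addr.phone maps from writer addr.phone
  writer optional, float64 -> float64: reader addr.height maps from writer addr.height
  violation R1 at addr.phone
  violation R4 at addr.phone
  violation R3 at version
  => forward: BREAKING (3)
the rest of the Shipment diff is inert for this question:
  field enabled in record Shipment: tag 10 changed to 9 -> no rule fires on it in Shipment's dialect; the asked verdict holds
  field channel in record Shipment: optional changed to required -> affects backward compatibility only, which is not asked


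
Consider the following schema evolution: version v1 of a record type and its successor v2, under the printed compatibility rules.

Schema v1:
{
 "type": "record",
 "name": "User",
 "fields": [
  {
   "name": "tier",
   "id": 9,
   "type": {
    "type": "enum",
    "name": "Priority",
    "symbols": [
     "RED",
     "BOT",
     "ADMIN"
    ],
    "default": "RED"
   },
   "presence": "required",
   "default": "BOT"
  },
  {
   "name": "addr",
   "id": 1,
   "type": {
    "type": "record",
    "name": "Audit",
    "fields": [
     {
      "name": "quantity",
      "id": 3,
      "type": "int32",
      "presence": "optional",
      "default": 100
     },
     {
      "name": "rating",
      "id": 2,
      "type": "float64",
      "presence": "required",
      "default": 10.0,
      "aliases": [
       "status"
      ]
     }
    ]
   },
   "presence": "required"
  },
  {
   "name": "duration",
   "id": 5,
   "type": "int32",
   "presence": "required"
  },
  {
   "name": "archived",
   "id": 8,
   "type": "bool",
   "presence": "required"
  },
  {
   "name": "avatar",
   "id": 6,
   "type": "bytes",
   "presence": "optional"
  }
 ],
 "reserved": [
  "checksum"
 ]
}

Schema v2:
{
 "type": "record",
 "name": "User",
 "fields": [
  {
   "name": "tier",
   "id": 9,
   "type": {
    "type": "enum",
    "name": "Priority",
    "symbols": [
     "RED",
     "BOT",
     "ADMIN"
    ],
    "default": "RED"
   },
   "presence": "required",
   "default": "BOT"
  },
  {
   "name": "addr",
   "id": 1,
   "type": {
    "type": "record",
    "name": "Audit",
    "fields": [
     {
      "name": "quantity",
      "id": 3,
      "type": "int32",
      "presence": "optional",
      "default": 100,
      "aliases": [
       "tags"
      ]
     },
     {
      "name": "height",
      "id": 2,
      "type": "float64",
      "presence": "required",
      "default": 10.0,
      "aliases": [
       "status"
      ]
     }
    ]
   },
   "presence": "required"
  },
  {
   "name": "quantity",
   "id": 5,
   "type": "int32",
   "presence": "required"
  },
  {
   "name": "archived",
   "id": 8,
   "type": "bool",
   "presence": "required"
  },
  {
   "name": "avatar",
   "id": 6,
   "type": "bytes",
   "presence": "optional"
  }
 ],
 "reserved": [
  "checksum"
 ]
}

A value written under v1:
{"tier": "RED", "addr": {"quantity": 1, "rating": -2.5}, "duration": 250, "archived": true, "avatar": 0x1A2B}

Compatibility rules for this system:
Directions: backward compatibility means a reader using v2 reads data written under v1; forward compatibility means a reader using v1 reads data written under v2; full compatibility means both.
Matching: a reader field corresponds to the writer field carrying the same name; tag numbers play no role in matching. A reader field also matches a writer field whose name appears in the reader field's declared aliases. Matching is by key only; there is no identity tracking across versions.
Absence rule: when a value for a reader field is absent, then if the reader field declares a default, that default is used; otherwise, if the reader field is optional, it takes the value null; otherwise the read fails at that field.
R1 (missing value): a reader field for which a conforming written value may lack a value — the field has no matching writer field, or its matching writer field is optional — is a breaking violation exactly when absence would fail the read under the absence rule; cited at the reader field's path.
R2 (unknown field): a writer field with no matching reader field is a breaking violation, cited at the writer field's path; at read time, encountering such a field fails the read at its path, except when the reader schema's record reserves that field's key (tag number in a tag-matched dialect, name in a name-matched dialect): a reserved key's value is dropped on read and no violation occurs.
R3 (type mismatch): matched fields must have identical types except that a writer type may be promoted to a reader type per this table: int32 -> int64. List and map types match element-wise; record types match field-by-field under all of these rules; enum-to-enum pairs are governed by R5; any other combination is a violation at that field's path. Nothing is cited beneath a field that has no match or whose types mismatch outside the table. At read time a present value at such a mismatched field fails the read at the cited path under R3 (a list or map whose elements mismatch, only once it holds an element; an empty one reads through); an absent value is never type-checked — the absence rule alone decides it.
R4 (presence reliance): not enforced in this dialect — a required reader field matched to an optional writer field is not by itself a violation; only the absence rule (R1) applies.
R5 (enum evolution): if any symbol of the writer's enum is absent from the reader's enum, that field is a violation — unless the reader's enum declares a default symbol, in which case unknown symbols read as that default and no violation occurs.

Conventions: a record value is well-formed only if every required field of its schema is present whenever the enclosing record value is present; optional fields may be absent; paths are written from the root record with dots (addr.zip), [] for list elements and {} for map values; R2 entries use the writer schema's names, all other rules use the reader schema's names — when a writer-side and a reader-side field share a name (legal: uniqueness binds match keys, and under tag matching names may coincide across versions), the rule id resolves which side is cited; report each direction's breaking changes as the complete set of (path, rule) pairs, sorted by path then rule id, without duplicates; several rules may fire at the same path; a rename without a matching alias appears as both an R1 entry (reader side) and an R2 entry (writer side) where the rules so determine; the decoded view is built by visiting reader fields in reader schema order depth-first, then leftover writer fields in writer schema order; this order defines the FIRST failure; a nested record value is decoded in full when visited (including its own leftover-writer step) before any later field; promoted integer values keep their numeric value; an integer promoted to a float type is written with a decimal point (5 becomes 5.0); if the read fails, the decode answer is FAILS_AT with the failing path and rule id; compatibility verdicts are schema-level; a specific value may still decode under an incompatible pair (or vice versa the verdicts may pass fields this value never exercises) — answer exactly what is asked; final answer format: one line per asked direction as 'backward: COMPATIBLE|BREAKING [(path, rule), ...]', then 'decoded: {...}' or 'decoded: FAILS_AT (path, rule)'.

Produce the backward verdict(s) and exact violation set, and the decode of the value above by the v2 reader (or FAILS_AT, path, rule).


in User below, arrows point writer -> reader
backward pass over User, reader schema v2, writer schema v1:
  Priority -> Priority, writer required: tier aligns to tier
  Audit -> Audit, writer required: addr aligns to addr
  quantity: no writer-side match
  bool -> bool, writer required: archived aligns to archived
  bytes -> bytes, writer optional: avatar aligns to avatar
  writer field duration has no reader counterpart
  int32 -> int32, writer optional: addr.quantity aligns to addr.quantity
  addr.height: no writer-side match
  writer field addr.rating has no reader counterpart
  rule R2 violated at addr.rating
  rule R2 violated at duration
  rule R1 violated at quantity
  => backward: BREAKING (3)
decoding the User value with the v2 reader:
  tier := "RED"
  addr.quantity := 1
  addr.height := 10.0 (absent -> default)
  read fails at addr.rating under R2 (unknown field)
  => FAILS_AT (addr.rating, R2)

backward: BREAKING [(addr.rating, R2), (duration, R2), (quantity, R1)]; decoded: FAILS_AT (addr.rating, R2)


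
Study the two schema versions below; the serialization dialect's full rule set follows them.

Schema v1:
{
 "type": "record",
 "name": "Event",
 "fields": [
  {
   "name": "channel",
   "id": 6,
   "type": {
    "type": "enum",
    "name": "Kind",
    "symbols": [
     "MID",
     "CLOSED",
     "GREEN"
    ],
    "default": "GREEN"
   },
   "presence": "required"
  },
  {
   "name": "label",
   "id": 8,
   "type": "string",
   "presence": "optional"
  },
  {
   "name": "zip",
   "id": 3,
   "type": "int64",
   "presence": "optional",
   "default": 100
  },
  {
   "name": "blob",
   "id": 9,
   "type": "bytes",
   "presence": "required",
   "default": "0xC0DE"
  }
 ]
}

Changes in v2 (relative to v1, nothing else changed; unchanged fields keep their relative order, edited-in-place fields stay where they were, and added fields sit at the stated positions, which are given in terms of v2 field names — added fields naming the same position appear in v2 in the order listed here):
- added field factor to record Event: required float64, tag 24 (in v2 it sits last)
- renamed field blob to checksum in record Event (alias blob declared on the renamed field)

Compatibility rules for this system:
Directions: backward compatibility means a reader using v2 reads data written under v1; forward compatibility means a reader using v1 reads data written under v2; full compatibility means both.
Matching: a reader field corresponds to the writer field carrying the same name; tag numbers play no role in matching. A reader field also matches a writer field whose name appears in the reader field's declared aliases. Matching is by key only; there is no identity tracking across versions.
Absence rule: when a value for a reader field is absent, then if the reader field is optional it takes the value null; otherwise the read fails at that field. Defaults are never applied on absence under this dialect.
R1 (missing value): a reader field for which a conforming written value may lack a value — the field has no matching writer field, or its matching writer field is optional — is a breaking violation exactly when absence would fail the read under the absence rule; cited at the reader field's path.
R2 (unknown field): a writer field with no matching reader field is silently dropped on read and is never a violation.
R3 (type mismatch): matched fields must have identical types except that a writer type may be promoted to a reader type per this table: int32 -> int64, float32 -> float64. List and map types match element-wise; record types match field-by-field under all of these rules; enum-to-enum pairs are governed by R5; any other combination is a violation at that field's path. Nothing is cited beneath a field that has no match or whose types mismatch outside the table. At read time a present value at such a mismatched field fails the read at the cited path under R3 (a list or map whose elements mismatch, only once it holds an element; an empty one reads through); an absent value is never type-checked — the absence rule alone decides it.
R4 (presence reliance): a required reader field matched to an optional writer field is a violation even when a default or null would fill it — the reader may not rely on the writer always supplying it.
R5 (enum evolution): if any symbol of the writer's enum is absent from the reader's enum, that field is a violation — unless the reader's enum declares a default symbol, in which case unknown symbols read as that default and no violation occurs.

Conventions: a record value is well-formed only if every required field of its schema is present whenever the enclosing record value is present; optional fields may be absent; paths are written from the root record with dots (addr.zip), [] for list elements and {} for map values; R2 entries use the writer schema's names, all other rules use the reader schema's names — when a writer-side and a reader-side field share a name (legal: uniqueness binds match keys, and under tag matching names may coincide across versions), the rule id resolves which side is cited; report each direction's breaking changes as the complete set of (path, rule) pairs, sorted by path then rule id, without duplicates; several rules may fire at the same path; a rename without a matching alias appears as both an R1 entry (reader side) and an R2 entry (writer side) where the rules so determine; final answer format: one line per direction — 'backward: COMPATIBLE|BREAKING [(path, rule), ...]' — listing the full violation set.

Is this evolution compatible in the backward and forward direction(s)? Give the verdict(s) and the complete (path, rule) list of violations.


backward: BREAKING [(factor, R1)]; forward: BREAKING [(blob, R1)]

in Event below, arrows point writer -> reader
backward pass over Event, reader schema v2, writer schema v1:
  channel: Kind -> Kind, writer required; from channel
  label: string -> string, writer optional; from label
  zip: int64 -> int64, writer optional; from zip
  checksum: bytes -> bytes, writer required; from blob
  no writer field matches reader factor
  R1 fires at factor
  => backward: BREAKING (1)
forward pass over Event, reader schema v1, writer schema v2:
  channel: Kind -> Kind, writer required; from channel
  label: string -> string, writer optional; from label
  zip: int64 -> int64, writer optional; from zip
  no writer field matches reader blob
  checksum (writer side), unknown to reader
  factor (writer side), unknown to reader
  R1 fires at blob
  => forward: BREAKING (1)


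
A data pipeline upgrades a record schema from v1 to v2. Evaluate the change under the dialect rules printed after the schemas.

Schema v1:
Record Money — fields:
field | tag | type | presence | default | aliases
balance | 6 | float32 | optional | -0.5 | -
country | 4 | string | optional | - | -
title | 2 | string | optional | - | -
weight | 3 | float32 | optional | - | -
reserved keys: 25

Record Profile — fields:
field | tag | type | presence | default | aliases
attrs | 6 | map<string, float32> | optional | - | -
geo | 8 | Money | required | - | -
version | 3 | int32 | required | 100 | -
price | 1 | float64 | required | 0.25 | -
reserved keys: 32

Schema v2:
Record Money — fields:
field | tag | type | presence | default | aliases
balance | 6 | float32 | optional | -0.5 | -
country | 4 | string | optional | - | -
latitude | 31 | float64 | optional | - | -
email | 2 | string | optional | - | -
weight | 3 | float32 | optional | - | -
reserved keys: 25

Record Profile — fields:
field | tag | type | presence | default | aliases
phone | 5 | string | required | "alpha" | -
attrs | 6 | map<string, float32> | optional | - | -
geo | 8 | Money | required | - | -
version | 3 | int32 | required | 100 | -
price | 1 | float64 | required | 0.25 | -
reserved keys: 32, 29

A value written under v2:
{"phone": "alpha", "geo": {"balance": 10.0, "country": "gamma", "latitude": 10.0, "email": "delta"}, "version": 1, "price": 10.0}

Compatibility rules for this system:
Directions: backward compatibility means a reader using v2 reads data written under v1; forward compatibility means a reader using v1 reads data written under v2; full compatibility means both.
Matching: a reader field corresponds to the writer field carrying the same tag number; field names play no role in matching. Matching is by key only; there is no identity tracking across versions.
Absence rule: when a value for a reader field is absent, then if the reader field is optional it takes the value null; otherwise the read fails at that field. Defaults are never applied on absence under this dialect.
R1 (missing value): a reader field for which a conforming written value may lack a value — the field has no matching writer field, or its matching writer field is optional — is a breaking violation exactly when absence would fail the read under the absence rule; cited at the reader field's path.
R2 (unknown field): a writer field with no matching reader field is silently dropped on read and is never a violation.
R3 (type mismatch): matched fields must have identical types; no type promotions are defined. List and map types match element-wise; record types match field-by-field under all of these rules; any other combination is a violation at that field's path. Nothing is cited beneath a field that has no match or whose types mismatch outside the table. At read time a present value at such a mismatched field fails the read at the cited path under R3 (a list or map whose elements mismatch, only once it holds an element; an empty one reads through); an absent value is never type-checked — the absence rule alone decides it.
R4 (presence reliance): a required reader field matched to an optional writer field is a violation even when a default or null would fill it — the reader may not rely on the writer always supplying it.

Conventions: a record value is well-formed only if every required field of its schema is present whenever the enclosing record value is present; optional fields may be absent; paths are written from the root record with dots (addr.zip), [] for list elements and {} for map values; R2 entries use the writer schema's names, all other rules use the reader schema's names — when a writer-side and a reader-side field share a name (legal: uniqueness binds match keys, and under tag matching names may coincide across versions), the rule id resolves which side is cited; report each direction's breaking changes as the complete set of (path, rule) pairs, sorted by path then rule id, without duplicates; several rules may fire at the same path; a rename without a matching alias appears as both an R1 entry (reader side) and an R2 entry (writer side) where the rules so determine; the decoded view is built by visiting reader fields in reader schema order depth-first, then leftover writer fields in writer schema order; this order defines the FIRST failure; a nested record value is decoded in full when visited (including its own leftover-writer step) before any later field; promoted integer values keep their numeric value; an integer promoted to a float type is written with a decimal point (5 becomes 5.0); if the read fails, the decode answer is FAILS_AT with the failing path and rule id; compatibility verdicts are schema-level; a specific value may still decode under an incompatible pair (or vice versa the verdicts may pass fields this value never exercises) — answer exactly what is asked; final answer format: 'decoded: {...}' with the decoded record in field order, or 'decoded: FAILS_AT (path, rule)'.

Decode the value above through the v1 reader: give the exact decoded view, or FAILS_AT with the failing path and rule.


decoded: {"attrs": null, "geo": {"balance": 10.0, "country": "gamma", "title": "delta", "weight": null}, "version": 1, "price": 10.0}

each type pair in Profile: writer, then reader
decode walk for Profile under reader schema v1:
  attrs := null (absent, optional -> null)
  geo.balance := 10.0
  geo.country := "gamma"
  geo.title := "delta" (from writer email)
  geo.weight := null (absent, optional -> null)
  writer geo.latitude: unknown -> dropped
  version := 1
  price := 10.0
  writer phone: unknown -> dropped
  => decoded: {"attrs": null, "geo": {"balance": 10.0, "country": "gamma", "title": "delta", "weight": null}, "version": 1, "price": 10.0}
checking off the Profile differences that do not matter here:
  added field phone to record Profile: required string, tag 5, default "alpha" (in v2 it sits immediately before attrs) -> affects the rule determinations only; this particular Profile value decodes identically
  added field latitude to record Money: optional float64, tag 31 (in v2 it sits immediately before email) -> fires no rule on Profile under this dialect and leaves the result unchanged
  renamed field title to email in record Money -> fires no rule on Profile under this dialect and leaves the result unchanged


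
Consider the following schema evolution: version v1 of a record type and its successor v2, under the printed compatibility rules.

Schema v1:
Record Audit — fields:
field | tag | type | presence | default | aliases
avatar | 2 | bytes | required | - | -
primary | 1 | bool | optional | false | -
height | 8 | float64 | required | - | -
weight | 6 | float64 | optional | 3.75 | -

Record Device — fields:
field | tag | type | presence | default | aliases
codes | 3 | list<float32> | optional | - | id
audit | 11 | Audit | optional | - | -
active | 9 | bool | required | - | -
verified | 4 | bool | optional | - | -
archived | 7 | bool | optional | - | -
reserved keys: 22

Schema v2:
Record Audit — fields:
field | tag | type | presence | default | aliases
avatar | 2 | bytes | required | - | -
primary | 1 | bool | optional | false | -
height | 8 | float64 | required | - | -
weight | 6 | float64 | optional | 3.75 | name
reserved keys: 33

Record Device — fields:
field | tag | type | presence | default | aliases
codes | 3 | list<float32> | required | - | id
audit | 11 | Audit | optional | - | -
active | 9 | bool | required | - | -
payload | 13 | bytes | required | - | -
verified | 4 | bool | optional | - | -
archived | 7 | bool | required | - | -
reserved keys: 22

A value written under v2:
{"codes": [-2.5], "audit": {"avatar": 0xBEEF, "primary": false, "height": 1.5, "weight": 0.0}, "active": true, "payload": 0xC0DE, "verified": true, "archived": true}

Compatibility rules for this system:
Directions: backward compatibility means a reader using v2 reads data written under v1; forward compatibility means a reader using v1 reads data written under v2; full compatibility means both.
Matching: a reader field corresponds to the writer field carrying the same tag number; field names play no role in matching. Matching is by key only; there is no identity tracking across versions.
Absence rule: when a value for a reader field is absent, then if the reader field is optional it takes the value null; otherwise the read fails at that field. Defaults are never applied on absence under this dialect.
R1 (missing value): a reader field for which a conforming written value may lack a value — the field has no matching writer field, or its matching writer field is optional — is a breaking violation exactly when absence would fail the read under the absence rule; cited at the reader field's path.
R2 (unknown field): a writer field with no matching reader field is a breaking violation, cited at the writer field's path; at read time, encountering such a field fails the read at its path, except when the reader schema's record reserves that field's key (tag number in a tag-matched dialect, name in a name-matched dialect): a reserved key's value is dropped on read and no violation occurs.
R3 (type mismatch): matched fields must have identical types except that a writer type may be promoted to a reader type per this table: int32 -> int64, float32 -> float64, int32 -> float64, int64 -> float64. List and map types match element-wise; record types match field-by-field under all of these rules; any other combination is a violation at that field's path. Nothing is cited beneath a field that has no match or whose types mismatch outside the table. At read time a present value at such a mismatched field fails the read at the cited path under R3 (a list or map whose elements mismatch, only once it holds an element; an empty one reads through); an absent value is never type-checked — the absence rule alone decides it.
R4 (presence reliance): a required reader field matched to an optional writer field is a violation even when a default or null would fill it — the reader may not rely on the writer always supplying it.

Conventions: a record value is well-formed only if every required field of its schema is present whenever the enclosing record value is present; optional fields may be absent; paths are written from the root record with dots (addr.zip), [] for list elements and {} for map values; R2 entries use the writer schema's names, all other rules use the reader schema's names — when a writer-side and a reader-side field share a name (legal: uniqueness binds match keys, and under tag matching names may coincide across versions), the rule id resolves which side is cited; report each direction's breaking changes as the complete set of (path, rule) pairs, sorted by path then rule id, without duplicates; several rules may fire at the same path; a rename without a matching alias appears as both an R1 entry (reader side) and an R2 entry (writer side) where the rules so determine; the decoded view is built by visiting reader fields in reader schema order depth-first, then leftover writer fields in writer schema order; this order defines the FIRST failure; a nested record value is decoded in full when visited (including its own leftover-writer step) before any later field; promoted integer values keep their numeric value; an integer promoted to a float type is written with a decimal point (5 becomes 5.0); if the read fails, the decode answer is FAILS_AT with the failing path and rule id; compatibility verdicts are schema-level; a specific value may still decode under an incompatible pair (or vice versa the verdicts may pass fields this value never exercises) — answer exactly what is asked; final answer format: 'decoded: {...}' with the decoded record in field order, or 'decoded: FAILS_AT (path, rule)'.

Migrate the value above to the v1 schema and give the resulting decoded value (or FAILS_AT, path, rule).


the writer's type comes first in each Device pair
decode (reader v1):
  codes := [-2.5]
  audit.avatar := 0xBEEF
  audit.primary := false
  audit.height := 1.5
  audit.weight := 0.0
  active := true
  verified := true
  archived := true
  read fails at payload under R2 (unknown field)
  => FAILS_AT (payload, R2)
diffs on Device not affecting the asked answer:
  field archived in record Device: optional changed to required -> shifts the Device verdicts, not this decode
  field codes in record Device: optional changed to required -> shifts the Device verdicts, not this decode

decoded: FAILS_AT (payload, R2)
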